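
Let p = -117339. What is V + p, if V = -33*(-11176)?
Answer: 251469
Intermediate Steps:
V = 368808
V + p = 368808 - 117339 = 251469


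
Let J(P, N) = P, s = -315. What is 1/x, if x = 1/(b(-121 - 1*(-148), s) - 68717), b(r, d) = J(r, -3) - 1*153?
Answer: -68843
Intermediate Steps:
b(r, d) = -153 + r (b(r, d) = r - 1*153 = r - 153 = -153 + r)
x = -1/68843 (x = 1/((-153 + (-121 - 1*(-148))) - 68717) = 1/((-153 + (-121 + 148)) - 68717) = 1/((-153 + 27) - 68717) = 1/(-126 - 68717) = 1/(-68843) = -1/68843 ≈ -1.4526e-5)
1/x = 1/(-1/68843) = -68843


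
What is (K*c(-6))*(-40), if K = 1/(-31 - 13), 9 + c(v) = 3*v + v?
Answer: -30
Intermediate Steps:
c(v) = -9 + 4*v (c(v) = -9 + (3*v + v) = -9 + 4*v)
K = -1/44 (K = 1/(-44) = -1/44 ≈ -0.022727)
(K*c(-6))*(-40) = -(-9 + 4*(-6))/44*(-40) = -(-9 - 24)/44*(-40) = -1/44*(-33)*(-40) = (¾)*(-40) = -30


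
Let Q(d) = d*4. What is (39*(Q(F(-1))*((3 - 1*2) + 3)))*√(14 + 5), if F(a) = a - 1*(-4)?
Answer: 1872*√19 ≈ 8159.9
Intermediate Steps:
F(a) = 4 + a (F(a) = a + 4 = 4 + a)
Q(d) = 4*d
(39*(Q(F(-1))*((3 - 1*2) + 3)))*√(14 + 5) = (39*((4*(4 - 1))*((3 - 1*2) + 3)))*√(14 + 5) = (39*((4*3)*((3 - 2) + 3)))*√19 = (39*(12*(1 + 3)))*√19 = (39*(12*4))*√19 = (39*48)*√19 = 1872*√19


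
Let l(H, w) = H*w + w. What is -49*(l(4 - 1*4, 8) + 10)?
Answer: -882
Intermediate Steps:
l(H, w) = w + H*w
-49*(l(4 - 1*4, 8) + 10) = -49*(8*(1 + (4 - 1*4)) + 10) = -49*(8*(1 + (4 - 4)) + 10) = -49*(8*(1 + 0) + 10) = -49*(8*1 + 10) = -49*(8 + 10) = -49*18 = -882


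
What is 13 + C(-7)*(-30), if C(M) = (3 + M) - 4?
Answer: 253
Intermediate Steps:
C(M) = -1 + M
13 + C(-7)*(-30) = 13 + (-1 - 7)*(-30) = 13 - 8*(-30) = 13 + 240 = 253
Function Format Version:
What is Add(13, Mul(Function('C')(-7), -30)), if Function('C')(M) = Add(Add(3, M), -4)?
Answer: 253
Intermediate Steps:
Function('C')(M) = Add(-1, M)
Add(13, Mul(Function('C')(-7), -30)) = Add(13, Mul(Add(-1, -7), -30)) = Add(13, Mul(-8, -30)) = Add(13, 240) = 253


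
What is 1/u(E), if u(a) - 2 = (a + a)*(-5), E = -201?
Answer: 1/2012 ≈ 0.00049702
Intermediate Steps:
u(a) = 2 - 10*a (u(a) = 2 + (a + a)*(-5) = 2 + (2*a)*(-5) = 2 - 10*a)
1/u(E) = 1/(2 - 10*(-201)) = 1/(2 + 2010) = 1/2012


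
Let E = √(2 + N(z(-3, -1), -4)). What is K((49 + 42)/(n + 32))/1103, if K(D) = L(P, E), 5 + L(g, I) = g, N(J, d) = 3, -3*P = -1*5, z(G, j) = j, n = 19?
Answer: -10/3309 ≈ -0.0030221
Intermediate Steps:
P = 5/3 (P = -(-1)*5/3 = -⅓*(-5) = 5/3 ≈ 1.6667)
E = √5 (E = √(2 + 3) = √5 ≈ 2.2361)
L(g, I) = -5 + g
K(D) = -10/3 (K(D) = -5 + 5/3 = -10/3)
K((49 + 42)/(n + 32))/1103 = -10/3/1103 = -10/3*1/1103 = -10/3309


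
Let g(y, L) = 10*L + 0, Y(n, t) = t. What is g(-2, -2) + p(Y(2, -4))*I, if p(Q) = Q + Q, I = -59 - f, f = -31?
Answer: 204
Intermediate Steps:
g(y, L) = 10*L
I = -28 (I = -59 - 1*(-31) = -59 + 31 = -28)
p(Q) = 2*Q
g(-2, -2) + p(Y(2, -4))*I = 10*(-2) + (2*(-4))*(-28) = -20 - 8*(-28) = -20 + 224 = 204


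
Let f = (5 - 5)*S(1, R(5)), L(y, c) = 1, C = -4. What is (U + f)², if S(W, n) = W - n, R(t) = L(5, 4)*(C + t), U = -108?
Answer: 11664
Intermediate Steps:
R(t) = -4 + t (R(t) = 1*(-4 + t) = -4 + t)
f = 0 (f = (5 - 5)*(1 - (-4 + 5)) = 0*(1 - 1*1) = 0*(1 - 1) = 0*0 = 0)
(U + f)² = (-108 + 0)² = (-108)² = 11664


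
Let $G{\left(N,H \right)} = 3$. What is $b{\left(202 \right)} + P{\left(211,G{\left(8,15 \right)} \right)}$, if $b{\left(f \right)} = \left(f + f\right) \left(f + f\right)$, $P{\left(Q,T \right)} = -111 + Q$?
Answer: $163316$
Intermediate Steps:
$b{\left(f \right)} = 4 f^{2}$ ($b{\left(f \right)} = 2 f 2 f = 4 f^{2}$)
$b{\left(202 \right)} + P{\left(211,G{\left(8,15 \right)} \right)} = 4 \cdot 202^{2} + \left(-111 + 211\right) = 4 \cdot 40804 + 100 = 163216 + 100 = 163316$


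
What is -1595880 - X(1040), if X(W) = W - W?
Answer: -1595880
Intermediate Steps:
X(W) = 0
-1595880 - X(1040) = -1595880 - 1*0 = -1595880 + 0 = -1595880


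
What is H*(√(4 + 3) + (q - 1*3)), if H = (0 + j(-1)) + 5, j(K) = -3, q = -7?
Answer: -20 + 2*√7 ≈ -14.708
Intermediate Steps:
H = 2 (H = (0 - 3) + 5 = -3 + 5 = 2)
H*(√(4 + 3) + (q - 1*3)) = 2*(√(4 + 3) + (-7 - 1*3)) = 2*(√7 + (-7 - 3)) = 2*(√7 - 10) = 2*(-10 + √7) = -20 + 2*√7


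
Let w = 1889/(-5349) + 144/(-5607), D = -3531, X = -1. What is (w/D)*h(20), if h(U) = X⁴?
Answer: 1262431/11766799737 ≈ 0.00010729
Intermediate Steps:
w = -1262431/3332427 (w = 1889*(-1/5349) + 144*(-1/5607) = -1889/5349 - 16/623 = -1262431/3332427 ≈ -0.37883)
h(U) = 1 (h(U) = (-1)⁴ = 1)
(w/D)*h(20) = -1262431/3332427/(-3531)*1 = -1262431/3332427*(-1/3531)*1 = (1262431/11766799737)*1 = 1262431/11766799737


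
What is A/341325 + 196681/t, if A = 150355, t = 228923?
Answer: 20310371998/15627428595 ≈ 1.2997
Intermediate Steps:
A/341325 + 196681/t = 150355/341325 + 196681/228923 = 150355*(1/341325) + 196681*(1/228923) = 30071/68265 + 196681/228923 = 20310371998/15627428595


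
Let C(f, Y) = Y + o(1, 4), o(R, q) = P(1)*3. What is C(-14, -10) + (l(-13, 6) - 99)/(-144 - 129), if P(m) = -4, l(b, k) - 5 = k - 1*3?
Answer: -65/3 ≈ -21.667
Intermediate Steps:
l(b, k) = 2 + k (l(b, k) = 5 + (k - 1*3) = 5 + (k - 3) = 5 + (-3 + k) = 2 + k)
o(R, q) = -12 (o(R, q) = -4*3 = -12)
C(f, Y) = -12 + Y (C(f, Y) = Y - 12 = -12 + Y)
C(-14, -10) + (l(-13, 6) - 99)/(-144 - 129) = (-12 - 10) + ((2 + 6) - 99)/(-144 - 129) = -22 + (8 - 99)/(-273) = -22 - 91*(-1/273) = -22 + ⅓ = -65/3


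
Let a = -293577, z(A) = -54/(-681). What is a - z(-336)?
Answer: -66641997/227 ≈ -2.9358e+5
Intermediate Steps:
z(A) = 18/227 (z(A) = -54*(-1/681) = 18/227)
a - z(-336) = -293577 - 1*18/227 = -293577 - 18/227 = -66641997/227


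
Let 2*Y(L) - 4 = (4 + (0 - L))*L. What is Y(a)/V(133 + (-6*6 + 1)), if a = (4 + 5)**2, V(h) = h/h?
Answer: -6233/2 ≈ -3116.5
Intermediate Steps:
V(h) = 1
a = 81 (a = 9**2 = 81)
Y(L) = 2 + L*(4 - L)/2 (Y(L) = 2 + ((4 + (0 - L))*L)/2 = 2 + ((4 - L)*L)/2 = 2 + (L*(4 - L))/2 = 2 + L*(4 - L)/2)
Y(a)/V(133 + (-6*6 + 1)) = (2 + 2*81 - 1/2*81**2)/1 = (2 + 162 - 1/2*6561)*1 = (2 + 162 - 6561/2)*1 = -6233/2*1 = -6233/2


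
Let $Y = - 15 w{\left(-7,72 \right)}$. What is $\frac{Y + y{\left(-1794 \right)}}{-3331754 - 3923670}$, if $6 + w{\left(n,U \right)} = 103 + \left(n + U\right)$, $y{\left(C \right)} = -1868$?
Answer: $\frac{2149}{3627712} \approx 0.00059238$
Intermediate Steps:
$w{\left(n,U \right)} = 97 + U + n$ ($w{\left(n,U \right)} = -6 + \left(103 + \left(n + U\right)\right) = -6 + \left(103 + \left(U + n\right)\right) = -6 + \left(103 + U + n\right) = 97 + U + n$)
$Y = -2430$ ($Y = - 15 \left(97 + 72 - 7\right) = \left(-15\right) 162 = -2430$)
$\frac{Y + y{\left(-1794 \right)}}{-3331754 - 3923670} = \frac{-2430 - 1868}{-3331754 - 3923670} = - \frac{4298}{-7255424} = \left(-4298\right) \left(- \frac{1}{7255424}\right) = \frac{2149}{3627712}$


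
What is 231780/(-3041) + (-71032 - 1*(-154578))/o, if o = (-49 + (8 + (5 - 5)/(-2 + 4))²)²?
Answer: 201912886/684225 ≈ 295.10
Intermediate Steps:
o = 225 (o = (-49 + (8 + 0/2)²)² = (-49 + (8 + 0*(½))²)² = (-49 + (8 + 0)²)² = (-49 + 8²)² = (-49 + 64)² = 15² = 225)
231780/(-3041) + (-71032 - 1*(-154578))/o = 231780/(-3041) + (-71032 - 1*(-154578))/225 = 231780*(-1/3041) + (-71032 + 154578)*(1/225) = -231780/3041 + 83546*(1/225) = -231780/3041 + 83546/225 = 201912886/684225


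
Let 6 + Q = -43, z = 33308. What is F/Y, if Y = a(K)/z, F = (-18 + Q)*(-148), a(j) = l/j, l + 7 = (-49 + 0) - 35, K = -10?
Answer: 3302821280/91 ≈ 3.6295e+7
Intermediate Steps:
Q = -49 (Q = -6 - 43 = -49)
l = -91 (l = -7 + ((-49 + 0) - 35) = -7 + (-49 - 35) = -7 - 84 = -91)
a(j) = -91/j
F = 9916 (F = (-18 - 49)*(-148) = -67*(-148) = 9916)
Y = 91/333080 (Y = -91/(-10)/33308 = -91*(-1/10)*(1/33308) = (91/10)*(1/33308) = 91/333080 ≈ 0.00027321)
F/Y = 9916/(91/333080) = 9916*(333080/91) = 3302821280/91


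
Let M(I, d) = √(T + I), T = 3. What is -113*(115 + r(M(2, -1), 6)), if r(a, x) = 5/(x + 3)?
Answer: -117520/9 ≈ -13058.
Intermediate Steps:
M(I, d) = √(3 + I)
r(a, x) = 5/(3 + x)
-113*(115 + r(M(2, -1), 6)) = -113*(115 + 5/(3 + 6)) = -113*(115 + 5/9) = -113*1040/9 = -117520/9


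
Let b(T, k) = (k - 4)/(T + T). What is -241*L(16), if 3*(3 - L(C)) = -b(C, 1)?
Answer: -22895/32 ≈ -715.47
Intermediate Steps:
b(T, k) = (-4 + k)/(2*T) (b(T, k) = (-4 + k)/((2*T)) = (-4 + k)*(1/(2*T)) = (-4 + k)/(2*T))
L(C) = 3 - 1/(2*C) (L(C) = 3 - (-1)*(-4 + 1)/(2*C)/3 = 3 - (-1)*(½)*(-3)/C/3 = 3 - (-1)*(-3/(2*C))/3 = 3 - 1/(2*C))
-241*L(16) = -241*(3 - ½/16) = -241*(3 - ½*1/16) = -241*(3 - 1/32) = -241*95/32 = -22895/32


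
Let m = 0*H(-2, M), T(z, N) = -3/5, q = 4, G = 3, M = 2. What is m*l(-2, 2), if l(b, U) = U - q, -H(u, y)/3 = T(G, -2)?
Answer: 0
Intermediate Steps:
T(z, N) = -⅗ (T(z, N) = -3*⅕ = -⅗)
H(u, y) = 9/5 (H(u, y) = -3*(-⅗) = 9/5)
l(b, U) = -4 + U (l(b, U) = U - 1*4 = U - 4 = -4 + U)
m = 0 (m = 0*(9/5) = 0)
m*l(-2, 2) = 0*(-4 + 2) = 0*(-2) = 0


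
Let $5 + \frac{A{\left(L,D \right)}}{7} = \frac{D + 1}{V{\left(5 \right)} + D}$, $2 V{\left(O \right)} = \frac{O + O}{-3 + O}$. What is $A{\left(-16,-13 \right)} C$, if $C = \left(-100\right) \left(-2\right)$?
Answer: $-5400$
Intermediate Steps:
$V{\left(O \right)} = \frac{O}{-3 + O}$ ($V{\left(O \right)} = \frac{\left(O + O\right) \frac{1}{-3 + O}}{2} = \frac{2 O \frac{1}{-3 + O}}{2} = \frac{O}{-3 + O}$)
$C = 200$
$A{\left(L,D \right)} = -35 + \frac{7 \left(1 + D\right)}{\frac{5}{2} + D}$ ($A{\left(L,D \right)} = -35 + 7 \frac{D + 1}{\frac{5}{-3 + 5} + D} = -35 + 7 \frac{1 + D}{\frac{5}{2} + D} = -35 + \frac{7 \left(1 + D\right)}{\frac{5}{2} + D}$)
$A{\left(-16,-13 \right)} C = \frac{7 \left(-23 - -104\right)}{5 + 2 \left(-13\right)} 200 = \frac{7 \left(-23 + 104\right)}{5 - 26} \cdot 200 = 7 \frac{1}{-21} \cdot 81 \cdot 200 = 7 \left(- \frac{1}{21}\right) 81 \cdot 200 = \left(-27\right) 200 = -5400$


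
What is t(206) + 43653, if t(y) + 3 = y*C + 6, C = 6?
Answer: 44892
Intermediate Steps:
t(y) = 3 + 6*y (t(y) = -3 + (y*6 + 6) = -3 + (6*y + 6) = -3 + (6 + 6*y) = 3 + 6*y)
t(206) + 43653 = (3 + 6*206) + 43653 = (3 + 1236) + 43653 = 1239 + 43653 = 44892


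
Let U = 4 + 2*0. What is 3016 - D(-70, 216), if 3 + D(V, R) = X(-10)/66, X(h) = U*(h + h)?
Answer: 99667/33 ≈ 3020.2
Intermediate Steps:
U = 4 (U = 4 + 0 = 4)
X(h) = 8*h (X(h) = 4*(h + h) = 4*(2*h) = 8*h)
D(V, R) = -139/33 (D(V, R) = -3 + (8*(-10))/66 = -3 - 80*1/66 = -3 - 40/33 = -139/33)
3016 - D(-70, 216) = 3016 - 1*(-139/33) = 3016 + 139/33 = 99667/33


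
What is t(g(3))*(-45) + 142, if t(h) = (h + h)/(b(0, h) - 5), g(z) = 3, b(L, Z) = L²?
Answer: 196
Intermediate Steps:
t(h) = -2*h/5 (t(h) = (h + h)/(0² - 5) = (2*h)/(0 - 5) = (2*h)/(-5) = (2*h)*(-⅕) = -2*h/5)
t(g(3))*(-45) + 142 = -⅖*3*(-45) + 142 = -6/5*(-45) + 142 = 54 + 142 = 196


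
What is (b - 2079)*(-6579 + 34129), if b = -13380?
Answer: -425895450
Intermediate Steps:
(b - 2079)*(-6579 + 34129) = (-13380 - 2079)*(-6579 + 34129) = -15459*27550 = -425895450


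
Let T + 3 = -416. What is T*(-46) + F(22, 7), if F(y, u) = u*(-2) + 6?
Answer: 19266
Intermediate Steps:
F(y, u) = 6 - 2*u (F(y, u) = -2*u + 6 = 6 - 2*u)
T = -419 (T = -3 - 416 = -419)
T*(-46) + F(22, 7) = -419*(-46) + (6 - 2*7) = 19274 + (6 - 14) = 19274 - 8 = 19266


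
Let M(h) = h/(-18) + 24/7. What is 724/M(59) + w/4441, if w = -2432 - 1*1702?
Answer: 405047238/84379 ≈ 4800.3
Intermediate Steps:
w = -4134 (w = -2432 - 1702 = -4134)
M(h) = 24/7 - h/18 (M(h) = h*(-1/18) + 24*(⅐) = -h/18 + 24/7 = 24/7 - h/18)
724/M(59) + w/4441 = 724/(24/7 - 1/18*59) - 4134/4441 = 724/(24/7 - 59/18) - 4134*1/4441 = 724/(19/126) - 4134/4441 = 724*(126/19) - 4134/4441 = 91224/19 - 4134/4441 = 405047238/84379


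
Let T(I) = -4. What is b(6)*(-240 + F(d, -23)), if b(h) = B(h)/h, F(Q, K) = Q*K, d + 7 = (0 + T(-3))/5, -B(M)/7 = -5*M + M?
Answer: -8484/5 ≈ -1696.8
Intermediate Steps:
B(M) = 28*M (B(M) = -7*(-5*M + M) = -(-28)*M = 28*M)
d = -39/5 (d = -7 + (0 - 4)/5 = -7 - 4*⅕ = -7 - ⅘ = -39/5 ≈ -7.8000)
F(Q, K) = K*Q
b(h) = 28 (b(h) = (28*h)/h = 28)
b(6)*(-240 + F(d, -23)) = 28*(-240 - 23*(-39/5)) = 28*(-240 + 897/5) = 28*(-303/5) = -8484/5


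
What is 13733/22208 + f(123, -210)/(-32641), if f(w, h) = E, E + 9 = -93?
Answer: 450524069/724891328 ≈ 0.62151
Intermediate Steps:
E = -102 (E = -9 - 93 = -102)
f(w, h) = -102
13733/22208 + f(123, -210)/(-32641) = 13733/22208 - 102/(-32641) = 13733*(1/22208) - 102*(-1/32641) = 13733/22208 + 102/32641 = 450524069/724891328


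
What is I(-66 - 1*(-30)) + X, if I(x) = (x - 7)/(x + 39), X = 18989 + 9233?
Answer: 84623/3 ≈ 28208.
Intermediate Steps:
X = 28222
I(x) = (-7 + x)/(39 + x)
I(-66 - 1*(-30)) + X = (-7 + (-66 - 1*(-30)))/(39 + (-66 - 1*(-30))) + 28222 = (-7 + (-66 + 30))/(39 + (-66 + 30)) + 28222 = (-7 - 36)/(39 - 36) + 28222 = -43/3 + 28222 = 84623/3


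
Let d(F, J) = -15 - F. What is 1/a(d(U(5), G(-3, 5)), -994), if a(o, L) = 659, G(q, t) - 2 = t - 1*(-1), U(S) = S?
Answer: 1/659 ≈ 0.0015175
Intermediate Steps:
G(q, t) = 3 + t (G(q, t) = 2 + (t - 1*(-1)) = 2 + (t + 1) = 2 + (1 + t) = 3 + t)
1/a(d(U(5), G(-3, 5)), -994) = 1/659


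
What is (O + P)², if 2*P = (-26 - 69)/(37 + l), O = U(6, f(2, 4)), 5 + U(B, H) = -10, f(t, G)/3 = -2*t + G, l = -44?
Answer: 13225/196 ≈ 67.474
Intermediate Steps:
f(t, G) = -6*t + 3*G (f(t, G) = 3*(-2*t + G) = 3*(G - 2*t) = -6*t + 3*G)
U(B, H) = -15 (U(B, H) = -5 - 10 = -15)
O = -15
P = 95/14 (P = ((-26 - 69)/(37 - 44))/2 = (-95/(-7))/2 = (-95*(-⅐))/2 = (½)*(95/7) = 95/14 ≈ 6.7857)
(O + P)² = (-15 + 95/14)² = (-115/14)² = 13225/196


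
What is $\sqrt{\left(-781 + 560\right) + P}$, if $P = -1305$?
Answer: $i \sqrt{1526} \approx 39.064 i$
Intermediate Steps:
$\sqrt{\left(-781 + 560\right) + P} = \sqrt{\left(-781 + 560\right) - 1305} = \sqrt{-221 - 1305} = \sqrt{-1526} = i \sqrt{1526}$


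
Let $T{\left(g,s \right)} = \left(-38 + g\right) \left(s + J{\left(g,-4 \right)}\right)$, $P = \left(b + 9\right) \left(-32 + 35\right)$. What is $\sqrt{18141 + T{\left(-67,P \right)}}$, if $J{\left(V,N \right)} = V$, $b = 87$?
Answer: $2 i \sqrt{1266} \approx 71.162 i$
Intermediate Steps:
$P = 288$ ($P = \left(87 + 9\right) \left(-32 + 35\right) = 96 \cdot 3 = 288$)
$T{\left(g,s \right)} = \left(-38 + g\right) \left(g + s\right)$ ($T{\left(g,s \right)} = \left(-38 + g\right) \left(s + g\right) = \left(-38 + g\right) \left(g + s\right)$)
$\sqrt{18141 + T{\left(-67,P \right)}} = \sqrt{18141 - \left(27694 - 4489\right)} = \sqrt{18141 + \left(4489 + 2546 - 10944 - 19296\right)} = \sqrt{18141 - 23205} = \sqrt{-5064} = 2 i \sqrt{1266}$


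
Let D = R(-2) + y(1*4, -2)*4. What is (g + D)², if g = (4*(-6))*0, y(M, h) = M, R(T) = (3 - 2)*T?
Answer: 196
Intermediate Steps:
R(T) = T (R(T) = 1*T = T)
g = 0 (g = -24*0 = 0)
D = 14 (D = -2 + (1*4)*4 = -2 + 4*4 = -2 + 16 = 14)
(g + D)² = (0 + 14)² = 14² = 196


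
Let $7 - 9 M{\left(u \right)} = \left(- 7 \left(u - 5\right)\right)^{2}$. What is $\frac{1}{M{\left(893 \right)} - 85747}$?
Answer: $- \frac{9}{39410372} \approx -2.2837 \cdot 10^{-7}$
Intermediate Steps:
$M{\left(u \right)} = \frac{7}{9} - \frac{\left(35 - 7 u\right)^{2}}{9}$ ($M{\left(u \right)} = \frac{7}{9} - \frac{\left(- 7 \left(u - 5\right)\right)^{2}}{9} = \frac{7}{9} - \frac{\left(- 7 \left(-5 + u\right)\right)^{2}}{9} = \frac{7}{9} - \frac{\left(35 - 7 u\right)^{2}}{9}$)
$\frac{1}{M{\left(893 \right)} - 85747} = \frac{1}{\left(\frac{7}{9} - \frac{49 \left(-5 + 893\right)^{2}}{9}\right) - 85747} = \frac{1}{\left(\frac{7}{9} - \frac{49 \cdot 888^{2}}{9}\right) - 85747} = \frac{1}{\left(\frac{7}{9} - 4293184\right) - 85747} = \frac{1}{- \frac{38638649}{9} - 85747} = \frac{1}{- \frac{39410372}{9}} = - \frac{9}{39410372}$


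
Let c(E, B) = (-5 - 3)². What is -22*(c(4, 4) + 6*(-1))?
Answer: -1276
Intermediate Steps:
c(E, B) = 64 (c(E, B) = (-8)² = 64)
-22*(c(4, 4) + 6*(-1)) = -22*(64 + 6*(-1)) = -22*(64 - 6) = -22*58 = -1276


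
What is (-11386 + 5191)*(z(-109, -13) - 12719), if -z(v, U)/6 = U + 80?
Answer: 81284595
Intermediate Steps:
z(v, U) = -480 - 6*U (z(v, U) = -6*(U + 80) = -6*(80 + U) = -480 - 6*U)
(-11386 + 5191)*(z(-109, -13) - 12719) = (-11386 + 5191)*((-480 - 6*(-13)) - 12719) = -6195*((-480 + 78) - 12719) = -6195*(-402 - 12719) = -6195*(-13121) = 81284595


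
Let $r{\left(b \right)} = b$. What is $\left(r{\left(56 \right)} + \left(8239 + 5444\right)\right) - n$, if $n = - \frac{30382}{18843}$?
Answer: $\frac{23537669}{1713} \approx 13741.0$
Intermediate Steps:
$n = - \frac{2762}{1713}$ ($n = \left(-30382\right) \frac{1}{18843} = - \frac{2762}{1713} \approx -1.6124$)
$\left(r{\left(56 \right)} + \left(8239 + 5444\right)\right) - n = \left(56 + \left(8239 + 5444\right)\right) - - \frac{2762}{1713} = \left(56 + 13683\right) + \frac{2762}{1713} = 13739 + \frac{2762}{1713} = \frac{23537669}{1713}$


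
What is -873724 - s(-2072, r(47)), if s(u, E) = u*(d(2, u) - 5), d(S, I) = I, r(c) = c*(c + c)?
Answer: -5177268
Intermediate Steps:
r(c) = 2*c² (r(c) = c*(2*c) = 2*c²)
s(u, E) = u*(-5 + u) (s(u, E) = u*(u - 5) = u*(-5 + u))
-873724 - s(-2072, r(47)) = -873724 - (-2072)*(-5 - 2072) = -873724 - (-2072)*(-2077) = -873724 - 1*4303544 = -873724 - 4303544 = -5177268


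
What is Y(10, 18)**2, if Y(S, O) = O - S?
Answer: 64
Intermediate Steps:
Y(10, 18)**2 = (18 - 1*10)**2 = (18 - 10)**2 = 8**2 = 64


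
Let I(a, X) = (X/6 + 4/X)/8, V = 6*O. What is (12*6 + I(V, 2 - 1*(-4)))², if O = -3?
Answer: 3003289/576 ≈ 5214.0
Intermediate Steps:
V = -18 (V = 6*(-3) = -18)
I(a, X) = 1/(2*X) + X/48 (I(a, X) = (X*(⅙) + 4/X)*(⅛) = (X/6 + 4/X)*(⅛) = (4/X + X/6)*(⅛) = 1/(2*X) + X/48)
(12*6 + I(V, 2 - 1*(-4)))² = (12*6 + (24 + (2 - 1*(-4))²)/(48*(2 - 1*(-4))))² = (72 + (24 + (2 + 4)²)/(48*(2 + 4)))² = (72 + (1/48)*(24 + 6²)/6)² = (72 + (1/48)*(⅙)*(24 + 36))² = (72 + (1/48)*(⅙)*60)² = (72 + 5/24)² = (1733/24)² = 3003289/576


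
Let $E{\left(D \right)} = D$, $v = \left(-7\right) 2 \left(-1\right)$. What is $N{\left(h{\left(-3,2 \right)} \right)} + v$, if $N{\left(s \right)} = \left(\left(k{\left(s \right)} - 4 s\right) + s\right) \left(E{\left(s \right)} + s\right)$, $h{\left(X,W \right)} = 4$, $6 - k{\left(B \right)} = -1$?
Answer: $-26$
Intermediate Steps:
$k{\left(B \right)} = 7$ ($k{\left(B \right)} = 6 - -1 = 6 + 1 = 7$)
$v = 14$ ($v = \left(-14\right) \left(-1\right) = 14$)
$N{\left(s \right)} = 2 s \left(7 - 3 s\right)$ ($N{\left(s \right)} = \left(\left(7 - 4 s\right) + s\right) \left(s + s\right) = \left(7 - 3 s\right) 2 s = 2 s \left(7 - 3 s\right)$)
$N{\left(h{\left(-3,2 \right)} \right)} + v = 2 \cdot 4 \left(7 - 12\right) + 14 = 2 \cdot 4 \left(-5\right) + 14 = -40 + 14 = -26$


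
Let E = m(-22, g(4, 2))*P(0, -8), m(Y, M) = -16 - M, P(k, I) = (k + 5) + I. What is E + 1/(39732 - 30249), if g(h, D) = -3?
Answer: 369838/9483 ≈ 39.000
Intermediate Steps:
P(k, I) = 5 + I + k (P(k, I) = (5 + k) + I = 5 + I + k)
E = 39 (E = (-16 - 1*(-3))*(5 - 8 + 0) = (-16 + 3)*(-3) = -13*(-3) = 39)
E + 1/(39732 - 30249) = 39 + 1/(39732 - 30249) = 39 + 1/9483 = 369838/9483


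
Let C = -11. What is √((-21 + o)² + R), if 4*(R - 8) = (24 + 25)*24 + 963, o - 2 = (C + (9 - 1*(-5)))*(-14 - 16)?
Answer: √49695/2 ≈ 111.46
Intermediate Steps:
o = -88 (o = 2 + (-11 + (9 - 1*(-5)))*(-14 - 16) = 2 + (-11 + (9 + 5))*(-30) = 2 + (-11 + 14)*(-30) = 2 + 3*(-30) = 2 - 90 = -88)
R = 2171/4 (R = 8 + ((24 + 25)*24 + 963)/4 = 8 + (49*24 + 963)/4 = 8 + (1176 + 963)/4 = 8 + (¼)*2139 = 8 + 2139/4 = 2171/4 ≈ 542.75)
√((-21 + o)² + R) = √((-21 - 88)² + 2171/4) = √((-109)² + 2171/4) = √(11881 + 2171/4) = √(49695/4) = √49695/2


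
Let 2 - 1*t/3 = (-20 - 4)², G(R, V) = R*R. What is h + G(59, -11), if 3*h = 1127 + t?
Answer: 9848/3 ≈ 3282.7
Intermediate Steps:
G(R, V) = R²
t = -1722 (t = 6 - 3*(-20 - 4)² = 6 - 3*(-24)² = 6 - 3*576 = 6 - 1728 = -1722)
h = -595/3 (h = (1127 - 1722)/3 = (⅓)*(-595) = -595/3 ≈ -198.33)
h + G(59, -11) = -595/3 + 59² = -595/3 + 3481 = 9848/3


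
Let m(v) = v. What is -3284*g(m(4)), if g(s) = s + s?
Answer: -26272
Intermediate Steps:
g(s) = 2*s
-3284*g(m(4)) = -6568*4 = -3284*8 = -26272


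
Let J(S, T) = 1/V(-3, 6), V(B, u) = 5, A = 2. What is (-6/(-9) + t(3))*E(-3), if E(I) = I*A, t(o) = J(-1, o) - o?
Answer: 64/5 ≈ 12.800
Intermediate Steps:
J(S, T) = ⅕ (J(S, T) = 1/5 = ⅕)
t(o) = ⅕ - o
E(I) = 2*I (E(I) = I*2 = 2*I)
(-6/(-9) + t(3))*E(-3) = (-6/(-9) + (⅕ - 1*3))*(2*(-3)) = (-6*(-⅑) + (⅕ - 3))*(-6) = (⅔ - 14/5)*(-6) = -32/15*(-6) = 64/5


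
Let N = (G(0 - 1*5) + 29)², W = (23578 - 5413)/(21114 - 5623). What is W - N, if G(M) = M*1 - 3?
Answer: -973338/2213 ≈ -439.83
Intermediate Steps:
W = 2595/2213 (W = 18165/15491 = 18165*(1/15491) = 2595/2213 ≈ 1.1726)
G(M) = -3 + M (G(M) = M - 3 = -3 + M)
N = 441 (N = ((-3 + (0 - 1*5)) + 29)² = ((-3 + (0 - 5)) + 29)² = ((-3 - 5) + 29)² = (-8 + 29)² = 21² = 441)
W - N = 2595/2213 - 1*441 = 2595/2213 - 441 = -973338/2213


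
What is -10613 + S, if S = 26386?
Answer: 15773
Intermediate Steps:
-10613 + S = -10613 + 26386 = 15773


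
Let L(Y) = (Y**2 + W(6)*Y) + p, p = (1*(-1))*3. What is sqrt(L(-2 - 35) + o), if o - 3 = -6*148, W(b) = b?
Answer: sqrt(259) ≈ 16.093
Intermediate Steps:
p = -3 (p = -1*3 = -3)
o = -885 (o = 3 - 6*148 = 3 - 888 = -885)
L(Y) = -3 + Y**2 + 6*Y (L(Y) = (Y**2 + 6*Y) - 3 = -3 + Y**2 + 6*Y)
sqrt(L(-2 - 35) + o) = sqrt((-3 + (-2 - 35)**2 + 6*(-2 - 35)) - 885) = sqrt((-3 + (-37)**2 + 6*(-37)) - 885) = sqrt((-3 + 1369 - 222) - 885) = sqrt(1144 - 885) = sqrt(259)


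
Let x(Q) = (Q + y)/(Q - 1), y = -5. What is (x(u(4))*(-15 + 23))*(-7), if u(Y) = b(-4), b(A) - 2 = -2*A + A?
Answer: -56/5 ≈ -11.200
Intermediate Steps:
b(A) = 2 - A (b(A) = 2 + (-2*A + A) = 2 - A)
u(Y) = 6 (u(Y) = 2 - 1*(-4) = 2 + 4 = 6)
x(Q) = (-5 + Q)/(-1 + Q) (x(Q) = (Q - 5)/(Q - 1) = (-5 + Q)/(-1 + Q))
(x(u(4))*(-15 + 23))*(-7) = (((-5 + 6)/(-1 + 6))*(-15 + 23))*(-7) = ((1/5)*8)*(-7) = (8/5)*(-7) = -56/5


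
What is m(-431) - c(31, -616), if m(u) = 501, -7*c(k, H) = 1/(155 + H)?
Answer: 1616726/3227 ≈ 501.00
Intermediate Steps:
c(k, H) = -1/(7*(155 + H))
m(-431) - c(31, -616) = 501 - (-1)/(1085 + 7*(-616)) = 501 - (-1)/(1085 - 4312) = 501 - (-1)/(-3227) = 501 - (-1)*(-1)/3227 = 501 - 1*1/3227 = 501 - 1/3227 = 1616726/3227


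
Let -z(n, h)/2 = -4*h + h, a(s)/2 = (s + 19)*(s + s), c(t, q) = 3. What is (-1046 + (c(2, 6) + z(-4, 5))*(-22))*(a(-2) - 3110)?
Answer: 5751912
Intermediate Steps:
a(s) = 4*s*(19 + s) (a(s) = 2*((s + 19)*(s + s)) = 2*((19 + s)*(2*s)) = 2*(2*s*(19 + s)) = 4*s*(19 + s))
z(n, h) = 6*h (z(n, h) = -2*(-4*h + h) = -(-6)*h = 6*h)
(-1046 + (c(2, 6) + z(-4, 5))*(-22))*(a(-2) - 3110) = (-1046 + (3 + 6*5)*(-22))*(4*(-2)*(19 - 2) - 3110) = (-1046 + (3 + 30)*(-22))*(4*(-2)*17 - 3110) = (-1046 + 33*(-22))*(-136 - 3110) = (-1046 - 726)*(-3246) = -1772*(-3246) = 5751912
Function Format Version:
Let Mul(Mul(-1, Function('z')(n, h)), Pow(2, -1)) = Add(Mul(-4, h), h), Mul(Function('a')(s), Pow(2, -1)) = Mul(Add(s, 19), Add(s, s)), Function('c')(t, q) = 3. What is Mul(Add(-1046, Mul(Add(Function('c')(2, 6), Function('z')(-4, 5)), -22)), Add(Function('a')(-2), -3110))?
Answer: 5751912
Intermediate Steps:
Function('a')(s) = Mul(4, s, Add(19, s)) (Function('a')(s) = Mul(2, Mul(Add(s, 19), Add(s, s))) = Mul(2, Mul(Add(19, s), Mul(2, s))) = Mul(2, Mul(2, s, Add(19, s))) = Mul(4, s, Add(19, s)))
Function('z')(n, h) = Mul(6, h) (Function('z')(n, h) = Mul(-2, Add(Mul(-4, h), h)) = Mul(-2, Mul(-3, h)) = Mul(6, h))
Mul(Add(-1046, Mul(Add(Function('c')(2, 6), Function('z')(-4, 5)), -22)), Add(Function('a')(-2), -3110)) = Mul(Add(-1046, Mul(Add(3, Mul(6, 5)), -22)), Add(Mul(4, -2, Add(19, -2)), -3110)) = Mul(Add(-1046, Mul(Add(3, 30), -22)), Add(Mul(4, -2, 17), -3110)) = Mul(Add(-1046, Mul(33, -22)), Add(-136, -3110)) = Mul(Add(-1046, -726), -3246) = Mul(-1772, -3246) = 5751912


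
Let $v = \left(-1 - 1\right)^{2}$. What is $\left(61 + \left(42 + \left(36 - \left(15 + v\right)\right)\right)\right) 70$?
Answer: $8400$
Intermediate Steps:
$v = 4$ ($v = \left(-2\right)^{2} = 4$)
$\left(61 + \left(42 + \left(36 - \left(15 + v\right)\right)\right)\right) 70 = \left(61 + \left(42 + \left(36 - 19\right)\right)\right) 70 = \left(61 + \left(42 + 17\right)\right) 70 = \left(61 + 59\right) 70 = 120 \cdot 70 = 8400$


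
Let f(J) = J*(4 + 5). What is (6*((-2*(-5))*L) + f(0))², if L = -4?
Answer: 57600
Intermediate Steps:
f(J) = 9*J (f(J) = J*9 = 9*J)
(6*((-2*(-5))*L) + f(0))² = (6*(-2*(-5)*(-4)) + 9*0)² = (6*(10*(-4)) + 0)² = (6*(-40) + 0)² = (-240 + 0)² = (-240)² = 57600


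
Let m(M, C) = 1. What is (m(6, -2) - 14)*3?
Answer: -39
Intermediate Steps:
(m(6, -2) - 14)*3 = (1 - 14)*3 = -13*3 = -39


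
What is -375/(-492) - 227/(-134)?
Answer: 26989/10988 ≈ 2.4562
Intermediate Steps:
-375/(-492) - 227/(-134) = -375*(-1/492) - 227*(-1/134) = 125/164 + 227/134 = 26989/10988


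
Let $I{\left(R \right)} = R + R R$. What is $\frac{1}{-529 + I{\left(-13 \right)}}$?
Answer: $- \frac{1}{373} \approx -0.002681$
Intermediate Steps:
$I{\left(R \right)} = R + R^{2}$
$\frac{1}{-529 + I{\left(-13 \right)}} = \frac{1}{-529 - 13 \left(1 - 13\right)} = \frac{1}{-529 - -156} = \frac{1}{-529 + 156} = \frac{1}{-373} = - \frac{1}{373}$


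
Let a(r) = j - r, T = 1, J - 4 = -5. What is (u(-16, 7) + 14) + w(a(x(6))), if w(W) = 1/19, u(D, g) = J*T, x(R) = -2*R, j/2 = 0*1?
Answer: 248/19 ≈ 13.053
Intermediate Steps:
j = 0 (j = 2*(0*1) = 2*0 = 0)
J = -1 (J = 4 - 5 = -1)
u(D, g) = -1 (u(D, g) = -1*1 = -1)
a(r) = -r (a(r) = 0 - r = -r)
w(W) = 1/19
(u(-16, 7) + 14) + w(a(x(6))) = (-1 + 14) + 1/19 = 13 + 1/19 = 248/19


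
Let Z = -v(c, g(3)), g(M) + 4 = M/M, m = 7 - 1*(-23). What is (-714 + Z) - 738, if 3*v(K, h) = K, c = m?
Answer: -1462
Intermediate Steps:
m = 30 (m = 7 + 23 = 30)
g(M) = -3 (g(M) = -4 + M/M = -4 + 1 = -3)
c = 30
v(K, h) = K/3
Z = -10 (Z = -30/3 = -1*10 = -10)
(-714 + Z) - 738 = (-714 - 10) - 738 = -724 - 738 = -1462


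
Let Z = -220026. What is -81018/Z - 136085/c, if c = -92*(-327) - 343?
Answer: -4588780312/1090632211 ≈ -4.2075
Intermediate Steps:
c = 29741 (c = 30084 - 343 = 29741)
-81018/Z - 136085/c = -81018/(-220026) - 136085/29741 = -81018*(-1/220026) - 136085*1/29741 = 13503/36671 - 136085/29741 = -4588780312/1090632211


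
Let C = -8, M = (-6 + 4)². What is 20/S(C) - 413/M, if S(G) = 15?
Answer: -1223/12 ≈ -101.92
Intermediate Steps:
M = 4 (M = (-2)² = 4)
20/S(C) - 413/M = 20/15 - 413/4 = 20*(1/15) - 413*¼ = 4/3 - 413/4 = -1223/12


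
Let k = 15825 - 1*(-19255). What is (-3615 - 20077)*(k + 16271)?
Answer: -1216607892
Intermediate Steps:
k = 35080 (k = 15825 + 19255 = 35080)
(-3615 - 20077)*(k + 16271) = (-3615 - 20077)*(35080 + 16271) = -23692*51351 = -1216607892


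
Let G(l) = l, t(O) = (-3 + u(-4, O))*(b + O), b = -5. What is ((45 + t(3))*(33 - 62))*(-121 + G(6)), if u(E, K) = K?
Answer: 150075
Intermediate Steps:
t(O) = (-5 + O)*(-3 + O) (t(O) = (-3 + O)*(-5 + O) = (-5 + O)*(-3 + O))
((45 + t(3))*(33 - 62))*(-121 + G(6)) = ((45 + (15 + 3² - 8*3))*(33 - 62))*(-121 + 6) = ((45 + (15 + 9 - 24))*(-29))*(-115) = ((45 + 0)*(-29))*(-115) = (45*(-29))*(-115) = -1305*(-115) = 150075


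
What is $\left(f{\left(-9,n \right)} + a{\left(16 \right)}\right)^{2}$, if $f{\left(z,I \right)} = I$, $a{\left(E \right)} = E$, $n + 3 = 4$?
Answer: $289$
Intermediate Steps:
$n = 1$ ($n = -3 + 4 = 1$)
$\left(f{\left(-9,n \right)} + a{\left(16 \right)}\right)^{2} = \left(1 + 16\right)^{2} = 17^{2} = 289$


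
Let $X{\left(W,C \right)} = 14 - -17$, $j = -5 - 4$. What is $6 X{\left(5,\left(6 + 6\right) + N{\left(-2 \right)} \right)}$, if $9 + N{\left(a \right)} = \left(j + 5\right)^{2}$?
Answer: $186$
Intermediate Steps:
$j = -9$ ($j = -5 - 4 = -9$)
$N{\left(a \right)} = 7$ ($N{\left(a \right)} = -9 + \left(-9 + 5\right)^{2} = -9 + \left(-4\right)^{2} = -9 + 16 = 7$)
$X{\left(W,C \right)} = 31$ ($X{\left(W,C \right)} = 14 + 17 = 31$)
$6 X{\left(5,\left(6 + 6\right) + N{\left(-2 \right)} \right)} = 6 \cdot 31 = 186$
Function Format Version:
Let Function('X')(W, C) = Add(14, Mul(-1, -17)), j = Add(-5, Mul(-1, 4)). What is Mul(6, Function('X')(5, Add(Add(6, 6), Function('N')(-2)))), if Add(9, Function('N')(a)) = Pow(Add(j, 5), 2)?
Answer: 186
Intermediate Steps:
j = -9 (j = Add(-5, -4) = -9)
Function('N')(a) = 7 (Function('N')(a) = Add(-9, Pow(Add(-9, 5), 2)) = Add(-9, Pow(-4, 2)) = Add(-9, 16) = 7)
Function('X')(W, C) = 31 (Function('X')(W, C) = Add(14, 17) = 31)
Mul(6, Function('X')(5, Add(Add(6, 6), Function('N')(-2)))) = Mul(6, 31) = 186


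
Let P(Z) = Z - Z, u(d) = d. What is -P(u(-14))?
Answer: 0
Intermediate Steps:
P(Z) = 0
-P(u(-14)) = -1*0 = 0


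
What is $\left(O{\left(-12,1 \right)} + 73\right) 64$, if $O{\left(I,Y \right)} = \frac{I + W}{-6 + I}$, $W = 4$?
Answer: $\frac{42304}{9} \approx 4700.4$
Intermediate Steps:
$O{\left(I,Y \right)} = \frac{4 + I}{-6 + I}$ ($O{\left(I,Y \right)} = \frac{I + 4}{-6 + I} = \frac{4 + I}{-6 + I}$)
$\left(O{\left(-12,1 \right)} + 73\right) 64 = \left(\frac{4 - 12}{-6 - 12} + 73\right) 64 = \left(\frac{1}{-18} \left(-8\right) + 73\right) 64 = \left(\left(- \frac{1}{18}\right) \left(-8\right) + 73\right) 64 = \left(\frac{4}{9} + 73\right) 64 = \frac{661}{9} \cdot 64 = \frac{42304}{9}$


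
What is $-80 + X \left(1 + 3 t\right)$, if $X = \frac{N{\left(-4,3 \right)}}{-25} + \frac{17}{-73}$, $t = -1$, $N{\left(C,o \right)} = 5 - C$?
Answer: $- \frac{143836}{1825} \approx -78.814$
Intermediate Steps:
$X = - \frac{1082}{1825}$ ($X = \frac{5 - -4}{-25} + \frac{17}{-73} = \left(5 + 4\right) \left(- \frac{1}{25}\right) + 17 \left(- \frac{1}{73}\right) = 9 \left(- \frac{1}{25}\right) - \frac{17}{73} = - \frac{9}{25} - \frac{17}{73} = - \frac{1082}{1825} \approx -0.59288$)
$-80 + X \left(1 + 3 t\right) = -80 - \frac{1082 \left(1 + 3 \left(-1\right)\right)}{1825} = -80 - \frac{1082 \left(1 - 3\right)}{1825} = -80 - - \frac{2164}{1825} = -80 + \frac{2164}{1825} = - \frac{143836}{1825}$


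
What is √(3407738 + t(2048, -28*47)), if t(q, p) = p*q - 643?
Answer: 3*√79103 ≈ 843.76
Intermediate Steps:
t(q, p) = -643 + p*q
√(3407738 + t(2048, -28*47)) = √(3407738 + (-643 - 28*47*2048)) = √(3407738 + (-643 - 1316*2048)) = √(3407738 + (-643 - 2695168)) = √(3407738 - 2695811) = √711927 = 3*√79103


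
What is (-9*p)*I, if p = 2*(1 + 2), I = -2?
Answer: 108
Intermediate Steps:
p = 6 (p = 2*3 = 6)
(-9*p)*I = -9*6*(-2) = -54*(-2) = 108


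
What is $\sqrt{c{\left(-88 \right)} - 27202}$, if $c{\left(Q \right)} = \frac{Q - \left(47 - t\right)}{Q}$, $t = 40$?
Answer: $\frac{i \sqrt{52660982}}{44} \approx 164.93 i$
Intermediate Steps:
$c{\left(Q \right)} = \frac{-7 + Q}{Q}$ ($c{\left(Q \right)} = \frac{Q - \left(47 - 40\right)}{Q} = \frac{Q - 7}{Q} = \frac{-7 + Q}{Q}$)
$\sqrt{c{\left(-88 \right)} - 27202} = \sqrt{\frac{-7 - 88}{-88} - 27202} = \sqrt{\left(- \frac{1}{88}\right) \left(-95\right) - 27202} = \sqrt{\frac{95}{88} - 27202} = \sqrt{- \frac{2393681}{88}} = \frac{i \sqrt{52660982}}{44}$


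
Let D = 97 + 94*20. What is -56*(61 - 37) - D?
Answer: -3321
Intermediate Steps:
D = 1977 (D = 97 + 1880 = 1977)
-56*(61 - 37) - D = -56*(61 - 37) - 1*1977 = -56*24 - 1977 = -1344 - 1977 = -3321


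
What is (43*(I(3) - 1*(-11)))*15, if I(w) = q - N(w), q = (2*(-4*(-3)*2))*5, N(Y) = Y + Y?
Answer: 158025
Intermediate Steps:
N(Y) = 2*Y
q = 240 (q = (2*(12*2))*5 = (2*24)*5 = 48*5 = 240)
I(w) = 240 - 2*w
(43*(I(3) - 1*(-11)))*15 = (43*((240 - 2*3) - 1*(-11)))*15 = (43*((240 - 6) + 11))*15 = (43*(234 + 11))*15 = (43*245)*15 = 10535*15 = 158025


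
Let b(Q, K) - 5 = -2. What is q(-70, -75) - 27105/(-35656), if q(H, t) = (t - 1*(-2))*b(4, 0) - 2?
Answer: -7852871/35656 ≈ -220.24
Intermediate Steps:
b(Q, K) = 3 (b(Q, K) = 5 - 2 = 3)
q(H, t) = 4 + 3*t (q(H, t) = (t - 1*(-2))*3 - 2 = (t + 2)*3 - 2 = (2 + t)*3 - 2 = (6 + 3*t) - 2 = 4 + 3*t)
q(-70, -75) - 27105/(-35656) = (4 + 3*(-75)) - 27105/(-35656) = (4 - 225) - 27105*(-1)/35656 = -221 - 1*(-27105/35656) = -221 + 27105/35656 = -7852871/35656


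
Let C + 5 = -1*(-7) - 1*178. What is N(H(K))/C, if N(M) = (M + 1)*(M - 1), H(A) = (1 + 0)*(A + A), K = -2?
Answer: -15/176 ≈ -0.085227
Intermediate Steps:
H(A) = 2*A (H(A) = 1*(2*A) = 2*A)
C = -176 (C = -5 + (-1*(-7) - 1*178) = -5 + (7 - 178) = -5 - 171 = -176)
N(M) = (1 + M)*(-1 + M)
N(H(K))/C = (-1 + (2*(-2))²)/(-176) = (-1 + (-4)²)*(-1/176) = (-1 + 16)*(-1/176) = 15*(-1/176) = -15/176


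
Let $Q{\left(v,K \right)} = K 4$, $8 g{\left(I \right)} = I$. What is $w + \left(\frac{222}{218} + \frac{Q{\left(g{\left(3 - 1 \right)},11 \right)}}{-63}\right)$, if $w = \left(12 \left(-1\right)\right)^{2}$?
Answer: $\frac{991045}{6867} \approx 144.32$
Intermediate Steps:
$g{\left(I \right)} = \frac{I}{8}$
$Q{\left(v,K \right)} = 4 K$
$w = 144$ ($w = \left(-12\right)^{2} = 144$)
$w + \left(\frac{222}{218} + \frac{Q{\left(g{\left(3 - 1 \right)},11 \right)}}{-63}\right) = 144 + \left(\frac{222}{218} + \frac{4 \cdot 11}{-63}\right) = 144 + \left(222 \cdot \frac{1}{218} + 44 \left(- \frac{1}{63}\right)\right) = 144 + \left(\frac{111}{109} - \frac{44}{63}\right) = 144 + \frac{2197}{6867} = \frac{991045}{6867}$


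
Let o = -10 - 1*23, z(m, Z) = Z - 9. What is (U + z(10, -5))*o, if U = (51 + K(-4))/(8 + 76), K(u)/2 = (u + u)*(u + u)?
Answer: 10967/28 ≈ 391.68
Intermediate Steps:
K(u) = 8*u**2 (K(u) = 2*((u + u)*(u + u)) = 2*((2*u)*(2*u)) = 2*(4*u**2) = 8*u**2)
z(m, Z) = -9 + Z
U = 179/84 (U = (51 + 8*(-4)**2)/(8 + 76) = (51 + 8*16)/84 = (51 + 128)*(1/84) = 179*(1/84) = 179/84 ≈ 2.1310)
o = -33 (o = -10 - 23 = -33)
(U + z(10, -5))*o = (179/84 + (-9 - 5))*(-33) = (179/84 - 14)*(-33) = -997/84*(-33) = 10967/28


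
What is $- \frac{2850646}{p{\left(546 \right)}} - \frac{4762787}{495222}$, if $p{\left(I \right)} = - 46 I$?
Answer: $\frac{6501230}{62583} \approx 103.88$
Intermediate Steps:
$- \frac{2850646}{p{\left(546 \right)}} - \frac{4762787}{495222} = - \frac{2850646}{\left(-46\right) 546} - \frac{4762787}{495222} = - \frac{2850646}{-25116} - \frac{4762787}{495222} = \left(-2850646\right) \left(- \frac{1}{25116}\right) - \frac{4762787}{495222} = \frac{1425323}{12558} - \frac{4762787}{495222} = \frac{6501230}{62583}$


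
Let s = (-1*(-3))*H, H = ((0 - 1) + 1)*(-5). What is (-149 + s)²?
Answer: 22201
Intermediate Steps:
H = 0 (H = (-1 + 1)*(-5) = 0*(-5) = 0)
s = 0 (s = -1*(-3)*0 = 3*0 = 0)
(-149 + s)² = (-149 + 0)² = (-149)² = 22201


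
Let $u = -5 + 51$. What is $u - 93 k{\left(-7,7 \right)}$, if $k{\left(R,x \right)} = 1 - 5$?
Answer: $418$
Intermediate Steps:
$u = 46$
$k{\left(R,x \right)} = -4$
$u - 93 k{\left(-7,7 \right)} = 46 - -372 = 46 + 372 = 418$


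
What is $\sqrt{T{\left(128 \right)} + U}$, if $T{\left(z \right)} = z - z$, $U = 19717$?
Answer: $\sqrt{19717} \approx 140.42$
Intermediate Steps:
$T{\left(z \right)} = 0$
$\sqrt{T{\left(128 \right)} + U} = \sqrt{0 + 19717} = \sqrt{19717}$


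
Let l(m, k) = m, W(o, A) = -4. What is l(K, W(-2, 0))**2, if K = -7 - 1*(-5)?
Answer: 4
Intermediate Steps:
K = -2 (K = -7 + 5 = -2)
l(K, W(-2, 0))**2 = (-2)**2 = 4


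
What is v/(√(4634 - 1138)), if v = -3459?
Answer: -3459*√874/1748 ≈ -58.501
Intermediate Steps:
v/(√(4634 - 1138)) = -3459/√(4634 - 1138) = -3459*√874/1748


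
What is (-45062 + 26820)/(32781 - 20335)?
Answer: -1303/889 ≈ -1.4657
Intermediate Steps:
(-45062 + 26820)/(32781 - 20335) = -18242/12446 = -18242*1/12446 = -1303/889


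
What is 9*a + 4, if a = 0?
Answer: 4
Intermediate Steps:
9*a + 4 = 9*0 + 4 = 0 + 4 = 4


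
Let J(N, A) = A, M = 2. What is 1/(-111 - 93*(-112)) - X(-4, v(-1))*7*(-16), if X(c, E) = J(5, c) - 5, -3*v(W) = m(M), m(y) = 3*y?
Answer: -10387439/10305 ≈ -1008.0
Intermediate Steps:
v(W) = -2
X(c, E) = -5 + c (X(c, E) = c - 5 = -5 + c)
1/(-111 - 93*(-112)) - X(-4, v(-1))*7*(-16) = 1/(-111 - 93*(-112)) - (-5 - 4)*7*(-16) = 1/(-111 + 10416) - (-9*7)*(-16) = 1/10305 - (-63)*(-16) = 1/10305 - 1*1008 = 1/10305 - 1008 = -10387439/10305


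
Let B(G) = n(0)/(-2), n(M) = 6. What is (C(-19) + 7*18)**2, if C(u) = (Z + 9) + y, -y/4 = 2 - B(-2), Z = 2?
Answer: 13689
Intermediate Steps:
B(G) = -3 (B(G) = 6/(-2) = 6*(-1/2) = -3)
y = -20 (y = -4*(2 - 1*(-3)) = -4*(2 + 3) = -4*5 = -20)
C(u) = -9 (C(u) = (2 + 9) - 20 = 11 - 20 = -9)
(C(-19) + 7*18)**2 = (-9 + 7*18)**2 = (-9 + 126)**2 = 117**2 = 13689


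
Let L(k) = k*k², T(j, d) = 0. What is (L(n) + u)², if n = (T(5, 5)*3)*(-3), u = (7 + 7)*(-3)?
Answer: 1764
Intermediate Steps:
u = -42 (u = 14*(-3) = -42)
n = 0 (n = (0*3)*(-3) = 0*(-3) = 0)
L(k) = k³
(L(n) + u)² = (0³ - 42)² = (0 - 42)² = (-42)² = 1764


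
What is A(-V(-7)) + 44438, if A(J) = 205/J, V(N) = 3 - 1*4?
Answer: 44643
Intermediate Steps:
V(N) = -1 (V(N) = 3 - 4 = -1)
A(-V(-7)) + 44438 = 205/((-1*(-1))) + 44438 = 205/1 + 44438 = 205*1 + 44438 = 205 + 44438 = 44643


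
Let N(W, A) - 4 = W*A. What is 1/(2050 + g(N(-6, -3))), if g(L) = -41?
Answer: 1/2009 ≈ 0.00049776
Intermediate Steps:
N(W, A) = 4 + A*W (N(W, A) = 4 + W*A = 4 + A*W)
1/(2050 + g(N(-6, -3))) = 1/(2050 - 41) = 1/2009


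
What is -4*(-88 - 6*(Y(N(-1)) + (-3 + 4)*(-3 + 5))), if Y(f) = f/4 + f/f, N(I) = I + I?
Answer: 412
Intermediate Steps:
N(I) = 2*I
Y(f) = 1 + f/4 (Y(f) = f*(¼) + 1 = f/4 + 1 = 1 + f/4)
-4*(-88 - 6*(Y(N(-1)) + (-3 + 4)*(-3 + 5))) = -4*(-88 - 6*((1 + (2*(-1))/4) + (-3 + 4)*(-3 + 5))) = -4*(-88 - 6*((1 + (¼)*(-2)) + 1*2)) = -4*(-88 - 6*((1 - ½) + 2)) = -4*(-88 - 6*(½ + 2)) = -4*(-88 - 6*5/2) = -4*(-88 - 15) = -4*(-103) = 412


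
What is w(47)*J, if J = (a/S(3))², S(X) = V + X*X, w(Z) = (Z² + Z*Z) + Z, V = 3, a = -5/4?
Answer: 111625/2304 ≈ 48.448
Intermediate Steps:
a = -5/4 (a = -5*¼ = -5/4 ≈ -1.2500)
w(Z) = Z + 2*Z² (w(Z) = (Z² + Z²) + Z = 2*Z² + Z = Z + 2*Z²)
S(X) = 3 + X² (S(X) = 3 + X*X = 3 + X²)
J = 25/2304 (J = (-5/(4*(3 + 3²)))² = (-5/(4*(3 + 9)))² = (-5/4/12)² = (-5/4*1/12)² = (-5/48)² = 25/2304 ≈ 0.010851)
w(47)*J = (47*(1 + 2*47))*(25/2304) = (47*(1 + 94))*(25/2304) = (47*95)*(25/2304) = 4465*(25/2304) = 111625/2304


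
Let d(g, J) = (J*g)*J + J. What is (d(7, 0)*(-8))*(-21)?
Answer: 0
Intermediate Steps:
d(g, J) = J + g*J² (d(g, J) = g*J² + J = J + g*J²)
(d(7, 0)*(-8))*(-21) = ((0*(1 + 0*7))*(-8))*(-21) = ((0*(1 + 0))*(-8))*(-21) = ((0*1)*(-8))*(-21) = (0*(-8))*(-21) = 0*(-21) = 0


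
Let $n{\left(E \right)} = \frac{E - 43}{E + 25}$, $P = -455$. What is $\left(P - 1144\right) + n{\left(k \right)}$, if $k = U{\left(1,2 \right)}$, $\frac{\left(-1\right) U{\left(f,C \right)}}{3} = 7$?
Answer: $-1615$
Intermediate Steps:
$U{\left(f,C \right)} = -21$ ($U{\left(f,C \right)} = \left(-3\right) 7 = -21$)
$k = -21$
$n{\left(E \right)} = \frac{-43 + E}{25 + E}$
$\left(P - 1144\right) + n{\left(k \right)} = \left(-455 - 1144\right) + \frac{-43 - 21}{25 - 21} = \left(-455 - 1144\right) + \frac{1}{4} \left(-64\right) = -1599 - 16 = -1615$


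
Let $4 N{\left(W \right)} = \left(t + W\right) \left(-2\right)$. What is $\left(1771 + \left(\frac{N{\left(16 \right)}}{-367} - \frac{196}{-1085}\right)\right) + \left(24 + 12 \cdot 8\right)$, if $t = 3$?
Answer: $\frac{215162567}{113770} \approx 1891.2$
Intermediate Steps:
$N{\left(W \right)} = - \frac{3}{2} - \frac{W}{2}$ ($N{\left(W \right)} = \frac{\left(3 + W\right) \left(-2\right)}{4} = \frac{-6 - 2 W}{4} = - \frac{3}{2} - \frac{W}{2}$)
$\left(1771 + \left(\frac{N{\left(16 \right)}}{-367} - \frac{196}{-1085}\right)\right) + \left(24 + 12 \cdot 8\right) = \left(1771 + \left(\frac{- \frac{3}{2} - 8}{-367} - \frac{196}{-1085}\right)\right) + \left(24 + 12 \cdot 8\right) = \left(1771 + \left(\left(- \frac{3}{2} - 8\right) \left(- \frac{1}{367}\right) - - \frac{28}{155}\right)\right) + \left(24 + 96\right) = \left(1771 + \left(\left(- \frac{19}{2}\right) \left(- \frac{1}{367}\right) + \frac{28}{155}\right)\right) + 120 = \left(1771 + \left(\frac{19}{734} + \frac{28}{155}\right)\right) + 120 = \left(1771 + \frac{23497}{113770}\right) + 120 = \frac{201510167}{113770} + 120 = \frac{215162567}{113770}$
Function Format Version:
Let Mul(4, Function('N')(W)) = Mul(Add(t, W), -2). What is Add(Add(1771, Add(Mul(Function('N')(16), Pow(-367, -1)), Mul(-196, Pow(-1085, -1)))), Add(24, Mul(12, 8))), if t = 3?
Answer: Rational(215162567, 113770) ≈ 1891.2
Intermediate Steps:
Function('N')(W) = Add(Rational(-3, 2), Mul(Rational(-1, 2), W)) (Function('N')(W) = Mul(Rational(1, 4), Mul(Add(3, W), -2)) = Mul(Rational(1, 4), Add(-6, Mul(-2, W))) = Add(Rational(-3, 2), Mul(Rational(-1, 2), W)))
Add(Add(1771, Add(Mul(Function('N')(16), Pow(-367, -1)), Mul(-196, Pow(-1085, -1)))), Add(24, Mul(12, 8))) = Add(Add(1771, Add(Mul(Add(Rational(-3, 2), Mul(Rational(-1, 2), 16)), Pow(-367, -1)), Mul(-196, Pow(-1085, -1)))), Add(24, Mul(12, 8))) = Add(Add(1771, Add(Mul(Add(Rational(-3, 2), -8), Rational(-1, 367)), Mul(-196, Rational(-1, 1085)))), Add(24, 96)) = Add(Add(1771, Add(Mul(Rational(-19, 2), Rational(-1, 367)), Rational(28, 155))), 120) = Add(Add(1771, Add(Rational(19, 734), Rational(28, 155))), 120) = Add(Add(1771, Rational(23497, 113770)), 120) = Add(Rational(201510167, 113770), 120) = Rational(215162567, 113770)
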